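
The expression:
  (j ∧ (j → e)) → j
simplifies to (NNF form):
True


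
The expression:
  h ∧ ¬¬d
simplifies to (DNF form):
d ∧ h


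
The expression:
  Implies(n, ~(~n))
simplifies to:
True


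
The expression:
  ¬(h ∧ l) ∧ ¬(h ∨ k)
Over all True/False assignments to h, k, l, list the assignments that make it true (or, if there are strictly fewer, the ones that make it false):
is true only for:
  h=False, k=False, l=False;
  h=False, k=False, l=True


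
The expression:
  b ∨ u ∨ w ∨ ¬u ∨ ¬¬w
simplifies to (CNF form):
True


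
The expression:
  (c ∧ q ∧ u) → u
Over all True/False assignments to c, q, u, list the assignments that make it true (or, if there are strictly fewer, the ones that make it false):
is always true.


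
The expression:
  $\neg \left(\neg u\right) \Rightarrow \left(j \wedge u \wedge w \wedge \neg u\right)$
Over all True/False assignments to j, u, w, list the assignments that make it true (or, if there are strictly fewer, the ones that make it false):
is true only for:
  j=False, u=False, w=False;
  j=False, u=False, w=True;
  j=True, u=False, w=False;
  j=True, u=False, w=True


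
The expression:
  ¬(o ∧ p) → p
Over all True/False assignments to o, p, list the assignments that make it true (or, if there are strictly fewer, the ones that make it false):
is true only for:
  o=False, p=True;
  o=True, p=True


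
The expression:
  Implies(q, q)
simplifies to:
True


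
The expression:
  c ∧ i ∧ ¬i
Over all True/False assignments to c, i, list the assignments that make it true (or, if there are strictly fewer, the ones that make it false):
is never true.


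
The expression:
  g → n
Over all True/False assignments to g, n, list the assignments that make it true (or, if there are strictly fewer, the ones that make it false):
is false only for:
  g=True, n=False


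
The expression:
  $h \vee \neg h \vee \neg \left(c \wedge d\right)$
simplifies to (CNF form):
$\text{True}$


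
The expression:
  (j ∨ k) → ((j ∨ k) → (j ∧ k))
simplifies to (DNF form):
(j ∧ k) ∨ (¬j ∧ ¬k)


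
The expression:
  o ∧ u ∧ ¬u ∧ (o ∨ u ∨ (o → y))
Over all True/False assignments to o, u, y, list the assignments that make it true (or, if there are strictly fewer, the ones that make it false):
is never true.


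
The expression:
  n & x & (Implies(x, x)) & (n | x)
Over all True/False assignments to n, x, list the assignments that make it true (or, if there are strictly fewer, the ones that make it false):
is true only for:
  n=True, x=True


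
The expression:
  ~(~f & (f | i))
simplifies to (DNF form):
f | ~i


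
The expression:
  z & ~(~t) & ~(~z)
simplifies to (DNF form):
t & z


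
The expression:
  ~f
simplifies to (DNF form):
~f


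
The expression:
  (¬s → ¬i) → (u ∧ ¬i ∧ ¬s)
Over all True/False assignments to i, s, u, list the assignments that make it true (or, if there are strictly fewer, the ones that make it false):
is true only for:
  i=False, s=False, u=True;
  i=True, s=False, u=False;
  i=True, s=False, u=True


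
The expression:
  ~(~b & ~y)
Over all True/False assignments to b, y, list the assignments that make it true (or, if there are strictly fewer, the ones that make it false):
is false only for:
  b=False, y=False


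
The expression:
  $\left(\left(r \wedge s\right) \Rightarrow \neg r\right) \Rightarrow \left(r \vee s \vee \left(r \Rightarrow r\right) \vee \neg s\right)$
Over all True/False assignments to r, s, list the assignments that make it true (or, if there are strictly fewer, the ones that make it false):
is always true.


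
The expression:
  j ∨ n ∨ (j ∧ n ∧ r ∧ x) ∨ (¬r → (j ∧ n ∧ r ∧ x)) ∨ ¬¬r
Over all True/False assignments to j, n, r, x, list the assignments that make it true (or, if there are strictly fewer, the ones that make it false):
is false only for:
  j=False, n=False, r=False, x=False;
  j=False, n=False, r=False, x=True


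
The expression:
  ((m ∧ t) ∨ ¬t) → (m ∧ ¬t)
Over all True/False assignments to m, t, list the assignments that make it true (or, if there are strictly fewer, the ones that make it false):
is true only for:
  m=False, t=True;
  m=True, t=False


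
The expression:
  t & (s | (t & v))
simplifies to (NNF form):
t & (s | v)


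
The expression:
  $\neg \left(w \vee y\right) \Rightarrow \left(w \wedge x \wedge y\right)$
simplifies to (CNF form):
$w \vee y$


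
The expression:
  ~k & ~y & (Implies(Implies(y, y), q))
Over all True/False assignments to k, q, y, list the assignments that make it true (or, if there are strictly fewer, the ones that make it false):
is true only for:
  k=False, q=True, y=False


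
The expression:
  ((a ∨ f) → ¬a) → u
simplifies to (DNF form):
a ∨ u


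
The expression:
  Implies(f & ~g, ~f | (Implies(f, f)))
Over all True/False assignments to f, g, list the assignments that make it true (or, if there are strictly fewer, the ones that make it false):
is always true.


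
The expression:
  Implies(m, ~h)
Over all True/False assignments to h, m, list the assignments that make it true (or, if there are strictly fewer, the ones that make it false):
is false only for:
  h=True, m=True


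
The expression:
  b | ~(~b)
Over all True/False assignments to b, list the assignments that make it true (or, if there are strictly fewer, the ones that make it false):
is true only for:
  b=True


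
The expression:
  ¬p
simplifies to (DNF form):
¬p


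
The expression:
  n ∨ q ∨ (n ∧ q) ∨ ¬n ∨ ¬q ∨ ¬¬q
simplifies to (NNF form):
True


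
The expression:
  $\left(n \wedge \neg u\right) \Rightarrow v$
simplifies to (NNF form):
$u \vee v \vee \neg n$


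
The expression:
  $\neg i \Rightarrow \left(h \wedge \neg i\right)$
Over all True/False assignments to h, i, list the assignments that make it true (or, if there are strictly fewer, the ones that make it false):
is false only for:
  h=False, i=False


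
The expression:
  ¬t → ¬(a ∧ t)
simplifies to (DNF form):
True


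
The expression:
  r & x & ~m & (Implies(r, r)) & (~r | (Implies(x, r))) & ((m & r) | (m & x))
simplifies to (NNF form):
False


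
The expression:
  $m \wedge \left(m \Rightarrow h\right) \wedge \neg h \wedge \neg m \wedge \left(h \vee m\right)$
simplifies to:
$\text{False}$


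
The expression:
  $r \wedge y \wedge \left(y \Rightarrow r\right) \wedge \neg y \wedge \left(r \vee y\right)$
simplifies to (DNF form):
$\text{False}$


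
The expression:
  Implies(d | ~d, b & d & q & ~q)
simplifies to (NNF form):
False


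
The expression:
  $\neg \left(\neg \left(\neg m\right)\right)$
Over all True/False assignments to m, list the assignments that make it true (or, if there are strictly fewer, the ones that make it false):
is true only for:
  m=False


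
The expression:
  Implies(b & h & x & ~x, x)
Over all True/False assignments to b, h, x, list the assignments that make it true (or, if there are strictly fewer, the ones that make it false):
is always true.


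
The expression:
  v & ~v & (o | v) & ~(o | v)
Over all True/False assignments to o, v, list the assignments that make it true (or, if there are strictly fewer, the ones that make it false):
is never true.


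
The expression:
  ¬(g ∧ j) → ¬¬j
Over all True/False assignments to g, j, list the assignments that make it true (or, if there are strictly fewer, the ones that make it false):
is true only for:
  g=False, j=True;
  g=True, j=True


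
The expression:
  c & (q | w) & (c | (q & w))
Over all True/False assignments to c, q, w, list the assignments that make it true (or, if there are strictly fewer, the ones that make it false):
is true only for:
  c=True, q=False, w=True;
  c=True, q=True, w=False;
  c=True, q=True, w=True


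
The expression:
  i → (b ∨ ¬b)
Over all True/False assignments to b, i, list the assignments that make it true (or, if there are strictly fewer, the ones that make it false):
is always true.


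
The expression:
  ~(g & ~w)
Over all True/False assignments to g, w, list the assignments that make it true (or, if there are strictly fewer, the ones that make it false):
is false only for:
  g=True, w=False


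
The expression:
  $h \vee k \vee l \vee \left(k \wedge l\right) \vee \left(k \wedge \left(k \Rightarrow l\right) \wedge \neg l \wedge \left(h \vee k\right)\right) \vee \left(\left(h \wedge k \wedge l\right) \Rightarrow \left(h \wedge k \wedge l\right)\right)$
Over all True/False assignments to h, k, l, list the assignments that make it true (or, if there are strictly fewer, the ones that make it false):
is always true.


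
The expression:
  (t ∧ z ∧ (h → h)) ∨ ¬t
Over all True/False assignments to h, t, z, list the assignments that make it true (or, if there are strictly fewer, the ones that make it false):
is false only for:
  h=False, t=True, z=False;
  h=True, t=True, z=False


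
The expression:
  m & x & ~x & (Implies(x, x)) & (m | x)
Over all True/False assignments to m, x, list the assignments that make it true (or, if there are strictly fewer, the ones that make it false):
is never true.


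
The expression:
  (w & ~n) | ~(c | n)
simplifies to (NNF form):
~n & (w | ~c)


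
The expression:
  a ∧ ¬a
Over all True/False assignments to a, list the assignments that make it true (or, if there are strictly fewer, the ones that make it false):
is never true.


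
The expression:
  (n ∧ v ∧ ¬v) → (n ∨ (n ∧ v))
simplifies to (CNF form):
True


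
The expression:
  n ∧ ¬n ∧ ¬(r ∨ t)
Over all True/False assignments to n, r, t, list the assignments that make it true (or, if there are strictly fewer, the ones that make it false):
is never true.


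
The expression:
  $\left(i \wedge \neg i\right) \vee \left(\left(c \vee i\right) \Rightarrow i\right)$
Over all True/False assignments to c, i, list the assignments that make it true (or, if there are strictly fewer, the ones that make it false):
is false only for:
  c=True, i=False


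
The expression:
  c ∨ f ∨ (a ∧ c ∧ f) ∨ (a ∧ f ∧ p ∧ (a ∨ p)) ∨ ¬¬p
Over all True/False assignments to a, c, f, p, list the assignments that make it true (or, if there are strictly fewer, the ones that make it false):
is false only for:
  a=False, c=False, f=False, p=False;
  a=True, c=False, f=False, p=False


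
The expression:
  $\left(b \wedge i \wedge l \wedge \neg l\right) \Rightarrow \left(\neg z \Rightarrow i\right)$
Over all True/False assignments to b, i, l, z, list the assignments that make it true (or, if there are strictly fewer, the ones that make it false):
is always true.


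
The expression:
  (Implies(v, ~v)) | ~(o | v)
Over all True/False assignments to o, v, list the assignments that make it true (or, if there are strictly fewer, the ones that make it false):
is true only for:
  o=False, v=False;
  o=True, v=False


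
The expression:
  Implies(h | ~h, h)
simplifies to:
h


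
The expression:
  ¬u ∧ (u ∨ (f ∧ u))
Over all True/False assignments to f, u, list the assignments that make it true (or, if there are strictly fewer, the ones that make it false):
is never true.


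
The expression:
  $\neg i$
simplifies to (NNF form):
$\neg i$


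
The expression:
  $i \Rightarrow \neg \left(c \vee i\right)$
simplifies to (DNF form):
$\neg i$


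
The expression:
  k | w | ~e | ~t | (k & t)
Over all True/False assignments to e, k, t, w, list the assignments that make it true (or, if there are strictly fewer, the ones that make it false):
is false only for:
  e=True, k=False, t=True, w=False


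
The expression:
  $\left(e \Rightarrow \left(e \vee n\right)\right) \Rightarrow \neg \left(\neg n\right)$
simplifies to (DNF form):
$n$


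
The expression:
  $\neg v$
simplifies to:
$\neg v$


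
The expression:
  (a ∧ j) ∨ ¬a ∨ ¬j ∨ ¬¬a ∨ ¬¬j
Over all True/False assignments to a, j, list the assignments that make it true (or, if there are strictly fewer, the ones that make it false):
is always true.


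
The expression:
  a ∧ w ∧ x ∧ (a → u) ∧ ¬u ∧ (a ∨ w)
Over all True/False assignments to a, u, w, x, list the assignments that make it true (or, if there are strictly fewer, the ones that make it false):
is never true.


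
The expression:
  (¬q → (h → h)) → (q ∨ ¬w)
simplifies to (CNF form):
q ∨ ¬w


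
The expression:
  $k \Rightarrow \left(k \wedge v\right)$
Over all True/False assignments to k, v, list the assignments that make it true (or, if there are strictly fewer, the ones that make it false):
is false only for:
  k=True, v=False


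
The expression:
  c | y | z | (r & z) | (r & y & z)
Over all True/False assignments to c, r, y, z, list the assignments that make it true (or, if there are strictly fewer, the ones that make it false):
is false only for:
  c=False, r=False, y=False, z=False;
  c=False, r=True, y=False, z=False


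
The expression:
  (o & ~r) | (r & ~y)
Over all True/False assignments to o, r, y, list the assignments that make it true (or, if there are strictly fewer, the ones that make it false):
is true only for:
  o=False, r=True, y=False;
  o=True, r=False, y=False;
  o=True, r=False, y=True;
  o=True, r=True, y=False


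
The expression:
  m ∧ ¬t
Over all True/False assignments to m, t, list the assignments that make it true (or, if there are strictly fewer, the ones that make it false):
is true only for:
  m=True, t=False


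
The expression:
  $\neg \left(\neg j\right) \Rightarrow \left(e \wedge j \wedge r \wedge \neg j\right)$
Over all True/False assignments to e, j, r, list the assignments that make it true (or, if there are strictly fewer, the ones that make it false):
is true only for:
  e=False, j=False, r=False;
  e=False, j=False, r=True;
  e=True, j=False, r=False;
  e=True, j=False, r=True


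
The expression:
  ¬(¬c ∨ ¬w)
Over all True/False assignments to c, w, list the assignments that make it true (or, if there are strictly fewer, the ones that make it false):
is true only for:
  c=True, w=True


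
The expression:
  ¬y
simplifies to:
¬y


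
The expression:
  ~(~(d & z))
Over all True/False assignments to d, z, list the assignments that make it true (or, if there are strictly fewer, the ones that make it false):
is true only for:
  d=True, z=True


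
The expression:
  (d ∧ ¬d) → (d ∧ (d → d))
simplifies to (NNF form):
True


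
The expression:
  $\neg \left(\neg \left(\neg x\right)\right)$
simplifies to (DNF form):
$\neg x$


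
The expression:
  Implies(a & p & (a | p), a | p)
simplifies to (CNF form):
True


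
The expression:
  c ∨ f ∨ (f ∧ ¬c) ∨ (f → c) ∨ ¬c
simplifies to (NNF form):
True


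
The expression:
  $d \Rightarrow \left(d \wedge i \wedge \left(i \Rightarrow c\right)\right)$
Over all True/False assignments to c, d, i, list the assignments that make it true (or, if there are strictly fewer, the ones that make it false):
is false only for:
  c=False, d=True, i=False;
  c=False, d=True, i=True;
  c=True, d=True, i=False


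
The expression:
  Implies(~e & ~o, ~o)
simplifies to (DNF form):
True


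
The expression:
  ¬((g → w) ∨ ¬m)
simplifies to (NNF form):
g ∧ m ∧ ¬w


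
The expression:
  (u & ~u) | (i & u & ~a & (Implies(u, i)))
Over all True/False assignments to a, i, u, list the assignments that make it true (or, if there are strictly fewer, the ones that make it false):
is true only for:
  a=False, i=True, u=True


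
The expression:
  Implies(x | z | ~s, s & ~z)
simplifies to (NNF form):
s & ~z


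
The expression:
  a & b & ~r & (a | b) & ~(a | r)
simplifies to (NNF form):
False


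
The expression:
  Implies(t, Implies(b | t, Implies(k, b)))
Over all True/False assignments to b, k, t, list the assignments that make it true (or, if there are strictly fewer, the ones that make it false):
is false only for:
  b=False, k=True, t=True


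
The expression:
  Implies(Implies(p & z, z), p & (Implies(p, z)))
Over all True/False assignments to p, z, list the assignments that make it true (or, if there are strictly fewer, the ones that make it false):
is true only for:
  p=True, z=True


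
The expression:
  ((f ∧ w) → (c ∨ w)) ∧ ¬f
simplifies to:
¬f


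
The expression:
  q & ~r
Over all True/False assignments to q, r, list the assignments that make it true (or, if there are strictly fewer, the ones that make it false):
is true only for:
  q=True, r=False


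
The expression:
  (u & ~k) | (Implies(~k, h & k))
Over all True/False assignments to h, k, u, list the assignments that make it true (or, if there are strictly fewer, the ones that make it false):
is false only for:
  h=False, k=False, u=False;
  h=True, k=False, u=False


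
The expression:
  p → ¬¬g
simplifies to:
g ∨ ¬p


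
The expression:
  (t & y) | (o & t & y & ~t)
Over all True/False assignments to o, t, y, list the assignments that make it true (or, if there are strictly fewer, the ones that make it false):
is true only for:
  o=False, t=True, y=True;
  o=True, t=True, y=True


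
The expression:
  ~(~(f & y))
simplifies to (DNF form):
f & y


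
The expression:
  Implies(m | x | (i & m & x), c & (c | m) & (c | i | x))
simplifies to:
c | (~m & ~x)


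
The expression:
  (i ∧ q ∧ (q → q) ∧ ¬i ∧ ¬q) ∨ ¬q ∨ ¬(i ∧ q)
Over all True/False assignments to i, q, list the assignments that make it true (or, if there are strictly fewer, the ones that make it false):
is false only for:
  i=True, q=True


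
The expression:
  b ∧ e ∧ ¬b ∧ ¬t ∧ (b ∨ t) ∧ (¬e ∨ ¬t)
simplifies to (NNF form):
False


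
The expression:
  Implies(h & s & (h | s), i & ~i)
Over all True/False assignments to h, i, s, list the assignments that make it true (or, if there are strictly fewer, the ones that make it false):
is false only for:
  h=True, i=False, s=True;
  h=True, i=True, s=True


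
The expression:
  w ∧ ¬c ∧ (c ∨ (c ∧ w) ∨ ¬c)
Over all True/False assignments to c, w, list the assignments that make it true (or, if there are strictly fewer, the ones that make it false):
is true only for:
  c=False, w=True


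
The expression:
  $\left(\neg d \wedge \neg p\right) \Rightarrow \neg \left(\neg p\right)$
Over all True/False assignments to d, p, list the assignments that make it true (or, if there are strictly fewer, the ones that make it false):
is false only for:
  d=False, p=False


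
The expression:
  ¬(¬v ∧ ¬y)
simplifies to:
v ∨ y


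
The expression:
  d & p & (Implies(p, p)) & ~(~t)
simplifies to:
d & p & t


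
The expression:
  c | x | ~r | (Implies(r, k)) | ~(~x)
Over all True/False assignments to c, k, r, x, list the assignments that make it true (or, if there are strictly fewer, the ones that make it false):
is false only for:
  c=False, k=False, r=True, x=False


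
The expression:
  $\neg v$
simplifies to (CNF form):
$\neg v$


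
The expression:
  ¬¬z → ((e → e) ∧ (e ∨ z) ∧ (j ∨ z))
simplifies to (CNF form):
True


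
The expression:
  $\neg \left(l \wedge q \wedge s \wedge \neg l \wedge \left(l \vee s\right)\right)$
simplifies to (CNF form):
$\text{True}$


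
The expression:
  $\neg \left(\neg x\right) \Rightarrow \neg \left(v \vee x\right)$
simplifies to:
$\neg x$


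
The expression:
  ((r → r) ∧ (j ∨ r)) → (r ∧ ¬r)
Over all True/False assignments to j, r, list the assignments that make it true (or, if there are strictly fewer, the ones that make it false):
is true only for:
  j=False, r=False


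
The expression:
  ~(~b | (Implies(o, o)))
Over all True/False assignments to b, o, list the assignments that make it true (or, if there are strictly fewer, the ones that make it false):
is never true.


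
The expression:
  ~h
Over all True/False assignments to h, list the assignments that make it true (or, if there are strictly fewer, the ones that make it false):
is true only for:
  h=False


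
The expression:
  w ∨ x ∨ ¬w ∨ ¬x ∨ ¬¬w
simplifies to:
True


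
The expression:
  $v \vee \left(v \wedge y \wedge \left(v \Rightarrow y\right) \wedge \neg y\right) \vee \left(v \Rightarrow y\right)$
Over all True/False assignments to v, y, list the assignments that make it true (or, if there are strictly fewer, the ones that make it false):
is always true.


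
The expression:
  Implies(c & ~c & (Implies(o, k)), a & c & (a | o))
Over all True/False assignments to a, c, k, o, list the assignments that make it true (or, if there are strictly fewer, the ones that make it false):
is always true.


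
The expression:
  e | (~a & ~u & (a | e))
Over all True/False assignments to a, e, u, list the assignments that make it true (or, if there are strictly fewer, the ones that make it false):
is true only for:
  a=False, e=True, u=False;
  a=False, e=True, u=True;
  a=True, e=True, u=False;
  a=True, e=True, u=True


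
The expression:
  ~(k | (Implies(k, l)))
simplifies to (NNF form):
False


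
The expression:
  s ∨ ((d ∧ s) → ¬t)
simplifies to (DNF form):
True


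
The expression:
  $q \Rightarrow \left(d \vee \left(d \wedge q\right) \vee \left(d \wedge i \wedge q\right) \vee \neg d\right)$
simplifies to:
$\text{True}$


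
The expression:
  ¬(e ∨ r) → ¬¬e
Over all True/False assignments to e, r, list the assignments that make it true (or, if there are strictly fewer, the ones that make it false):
is false only for:
  e=False, r=False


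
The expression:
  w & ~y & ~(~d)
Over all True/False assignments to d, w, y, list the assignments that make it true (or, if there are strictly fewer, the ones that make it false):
is true only for:
  d=True, w=True, y=False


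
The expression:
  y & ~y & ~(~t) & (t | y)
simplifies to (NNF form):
False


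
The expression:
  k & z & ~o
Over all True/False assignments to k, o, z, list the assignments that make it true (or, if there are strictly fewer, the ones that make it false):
is true only for:
  k=True, o=False, z=True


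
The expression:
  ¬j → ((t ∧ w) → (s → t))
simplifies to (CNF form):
True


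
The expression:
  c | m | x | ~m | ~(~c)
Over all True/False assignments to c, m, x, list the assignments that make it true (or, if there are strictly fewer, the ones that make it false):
is always true.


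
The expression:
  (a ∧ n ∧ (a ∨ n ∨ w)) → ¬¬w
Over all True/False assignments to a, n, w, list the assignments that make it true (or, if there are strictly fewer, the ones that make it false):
is false only for:
  a=True, n=True, w=False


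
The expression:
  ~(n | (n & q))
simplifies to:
~n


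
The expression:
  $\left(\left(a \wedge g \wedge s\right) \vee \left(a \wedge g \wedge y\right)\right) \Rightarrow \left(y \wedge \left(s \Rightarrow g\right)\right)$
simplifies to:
$y \vee \neg a \vee \neg g \vee \neg s$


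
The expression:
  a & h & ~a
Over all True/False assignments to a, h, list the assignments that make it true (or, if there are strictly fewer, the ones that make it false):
is never true.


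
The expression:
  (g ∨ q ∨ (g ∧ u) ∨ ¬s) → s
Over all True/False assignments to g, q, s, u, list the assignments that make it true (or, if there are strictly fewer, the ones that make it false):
is true only for:
  g=False, q=False, s=True, u=False;
  g=False, q=False, s=True, u=True;
  g=False, q=True, s=True, u=False;
  g=False, q=True, s=True, u=True;
  g=True, q=False, s=True, u=False;
  g=True, q=False, s=True, u=True;
  g=True, q=True, s=True, u=False;
  g=True, q=True, s=True, u=True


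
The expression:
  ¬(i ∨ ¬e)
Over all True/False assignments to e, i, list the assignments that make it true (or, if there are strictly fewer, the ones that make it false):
is true only for:
  e=True, i=False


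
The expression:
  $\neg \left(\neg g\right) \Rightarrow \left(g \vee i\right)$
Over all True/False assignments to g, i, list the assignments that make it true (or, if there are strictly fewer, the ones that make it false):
is always true.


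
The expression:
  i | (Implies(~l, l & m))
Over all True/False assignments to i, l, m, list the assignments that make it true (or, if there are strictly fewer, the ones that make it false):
is false only for:
  i=False, l=False, m=False;
  i=False, l=False, m=True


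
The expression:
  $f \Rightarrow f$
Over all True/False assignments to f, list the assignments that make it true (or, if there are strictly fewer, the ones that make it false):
is always true.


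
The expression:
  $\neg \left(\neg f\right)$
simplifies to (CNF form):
$f$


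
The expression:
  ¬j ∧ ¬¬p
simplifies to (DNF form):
p ∧ ¬j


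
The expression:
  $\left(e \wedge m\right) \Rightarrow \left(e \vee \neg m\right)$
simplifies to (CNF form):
$\text{True}$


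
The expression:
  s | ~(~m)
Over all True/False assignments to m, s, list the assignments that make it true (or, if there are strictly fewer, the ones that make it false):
is false only for:
  m=False, s=False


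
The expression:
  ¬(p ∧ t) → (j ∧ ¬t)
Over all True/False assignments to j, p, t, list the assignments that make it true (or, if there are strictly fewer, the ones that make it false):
is true only for:
  j=False, p=True, t=True;
  j=True, p=False, t=False;
  j=True, p=True, t=False;
  j=True, p=True, t=True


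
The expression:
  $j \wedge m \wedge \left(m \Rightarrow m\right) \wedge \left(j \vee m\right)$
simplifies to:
$j \wedge m$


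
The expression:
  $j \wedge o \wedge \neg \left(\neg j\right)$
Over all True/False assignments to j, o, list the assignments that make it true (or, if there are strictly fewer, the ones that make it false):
is true only for:
  j=True, o=True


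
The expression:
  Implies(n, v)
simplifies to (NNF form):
v | ~n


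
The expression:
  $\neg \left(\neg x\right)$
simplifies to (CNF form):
$x$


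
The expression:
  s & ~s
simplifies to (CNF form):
False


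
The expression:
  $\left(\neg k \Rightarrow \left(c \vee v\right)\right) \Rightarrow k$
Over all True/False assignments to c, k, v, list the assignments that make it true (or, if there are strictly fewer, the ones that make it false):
is false only for:
  c=False, k=False, v=True;
  c=True, k=False, v=False;
  c=True, k=False, v=True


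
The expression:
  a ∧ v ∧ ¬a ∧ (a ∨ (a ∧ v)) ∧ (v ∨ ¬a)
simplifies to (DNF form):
False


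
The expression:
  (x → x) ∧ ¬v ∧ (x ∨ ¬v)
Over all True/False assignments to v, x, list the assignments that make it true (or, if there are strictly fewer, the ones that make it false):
is true only for:
  v=False, x=False;
  v=False, x=True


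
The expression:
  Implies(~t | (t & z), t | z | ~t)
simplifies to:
True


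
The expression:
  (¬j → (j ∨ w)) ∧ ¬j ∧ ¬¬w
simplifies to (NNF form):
w ∧ ¬j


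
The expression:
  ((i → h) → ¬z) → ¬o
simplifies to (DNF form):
(h ∧ z) ∨ (z ∧ ¬i) ∨ ¬o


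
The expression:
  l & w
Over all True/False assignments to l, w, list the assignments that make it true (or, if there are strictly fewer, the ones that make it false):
is true only for:
  l=True, w=True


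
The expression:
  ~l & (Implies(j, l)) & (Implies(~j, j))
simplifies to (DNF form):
False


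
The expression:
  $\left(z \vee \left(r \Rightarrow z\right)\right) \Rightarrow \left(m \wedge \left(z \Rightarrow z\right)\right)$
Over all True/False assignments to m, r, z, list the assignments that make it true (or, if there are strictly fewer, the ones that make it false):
is false only for:
  m=False, r=False, z=False;
  m=False, r=False, z=True;
  m=False, r=True, z=True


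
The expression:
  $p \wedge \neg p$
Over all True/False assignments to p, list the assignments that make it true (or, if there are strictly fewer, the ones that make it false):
is never true.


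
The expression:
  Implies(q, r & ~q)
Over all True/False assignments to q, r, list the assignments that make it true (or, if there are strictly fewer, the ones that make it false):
is true only for:
  q=False, r=False;
  q=False, r=True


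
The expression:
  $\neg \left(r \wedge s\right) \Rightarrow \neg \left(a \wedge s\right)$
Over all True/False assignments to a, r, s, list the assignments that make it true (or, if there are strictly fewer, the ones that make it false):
is false only for:
  a=True, r=False, s=True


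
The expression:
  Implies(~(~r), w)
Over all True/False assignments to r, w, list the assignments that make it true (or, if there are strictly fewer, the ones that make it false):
is false only for:
  r=True, w=False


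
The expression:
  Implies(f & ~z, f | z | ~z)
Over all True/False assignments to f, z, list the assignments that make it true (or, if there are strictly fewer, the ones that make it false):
is always true.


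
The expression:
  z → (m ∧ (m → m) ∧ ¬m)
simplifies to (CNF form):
¬z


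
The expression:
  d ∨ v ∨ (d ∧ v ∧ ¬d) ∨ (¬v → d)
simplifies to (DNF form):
d ∨ v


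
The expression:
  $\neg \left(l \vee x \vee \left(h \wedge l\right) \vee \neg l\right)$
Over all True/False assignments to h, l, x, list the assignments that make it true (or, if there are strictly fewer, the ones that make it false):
is never true.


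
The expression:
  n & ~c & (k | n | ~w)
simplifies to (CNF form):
n & ~c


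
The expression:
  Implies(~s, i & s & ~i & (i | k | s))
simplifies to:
s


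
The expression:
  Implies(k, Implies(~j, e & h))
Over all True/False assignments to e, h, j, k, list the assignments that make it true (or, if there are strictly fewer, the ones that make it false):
is false only for:
  e=False, h=False, j=False, k=True;
  e=False, h=True, j=False, k=True;
  e=True, h=False, j=False, k=True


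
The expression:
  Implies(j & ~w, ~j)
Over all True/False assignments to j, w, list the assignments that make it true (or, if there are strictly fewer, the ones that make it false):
is false only for:
  j=True, w=False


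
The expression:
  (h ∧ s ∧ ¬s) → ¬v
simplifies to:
True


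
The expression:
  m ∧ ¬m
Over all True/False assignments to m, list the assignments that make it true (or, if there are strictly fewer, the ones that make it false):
is never true.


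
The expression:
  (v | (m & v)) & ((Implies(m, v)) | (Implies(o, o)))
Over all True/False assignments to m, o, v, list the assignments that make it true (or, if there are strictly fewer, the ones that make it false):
is true only for:
  m=False, o=False, v=True;
  m=False, o=True, v=True;
  m=True, o=False, v=True;
  m=True, o=True, v=True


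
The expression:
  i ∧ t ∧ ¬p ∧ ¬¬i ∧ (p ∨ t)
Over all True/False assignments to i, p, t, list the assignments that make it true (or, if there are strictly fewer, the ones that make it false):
is true only for:
  i=True, p=False, t=True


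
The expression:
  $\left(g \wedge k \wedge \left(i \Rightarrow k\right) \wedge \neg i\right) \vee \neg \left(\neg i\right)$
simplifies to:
$i \vee \left(g \wedge k\right)$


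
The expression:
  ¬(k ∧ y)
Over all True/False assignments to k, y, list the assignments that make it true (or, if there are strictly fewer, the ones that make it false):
is false only for:
  k=True, y=True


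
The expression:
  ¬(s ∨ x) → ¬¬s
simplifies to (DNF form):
s ∨ x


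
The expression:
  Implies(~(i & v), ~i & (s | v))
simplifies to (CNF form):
(s | v) & (v | ~i)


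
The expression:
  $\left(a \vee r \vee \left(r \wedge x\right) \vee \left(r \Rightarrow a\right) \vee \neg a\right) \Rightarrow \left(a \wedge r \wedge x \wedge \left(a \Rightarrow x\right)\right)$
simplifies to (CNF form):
$a \wedge r \wedge x$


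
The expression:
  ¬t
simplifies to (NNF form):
¬t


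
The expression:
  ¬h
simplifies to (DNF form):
¬h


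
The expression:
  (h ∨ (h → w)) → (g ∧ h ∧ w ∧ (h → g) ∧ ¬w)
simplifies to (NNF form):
False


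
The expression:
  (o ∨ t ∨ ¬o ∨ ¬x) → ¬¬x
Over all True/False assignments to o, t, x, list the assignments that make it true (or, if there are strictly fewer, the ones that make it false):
is true only for:
  o=False, t=False, x=True;
  o=False, t=True, x=True;
  o=True, t=False, x=True;
  o=True, t=True, x=True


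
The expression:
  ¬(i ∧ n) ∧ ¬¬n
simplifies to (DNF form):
n ∧ ¬i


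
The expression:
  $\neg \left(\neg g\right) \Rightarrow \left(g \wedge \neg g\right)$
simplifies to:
$\neg g$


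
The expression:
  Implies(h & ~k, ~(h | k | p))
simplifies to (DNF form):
k | ~h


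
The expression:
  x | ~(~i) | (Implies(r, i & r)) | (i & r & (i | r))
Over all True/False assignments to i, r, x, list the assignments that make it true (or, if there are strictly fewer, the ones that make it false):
is false only for:
  i=False, r=True, x=False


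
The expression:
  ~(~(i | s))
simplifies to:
i | s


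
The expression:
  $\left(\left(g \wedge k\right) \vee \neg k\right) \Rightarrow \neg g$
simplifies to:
$\neg g$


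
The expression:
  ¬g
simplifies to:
¬g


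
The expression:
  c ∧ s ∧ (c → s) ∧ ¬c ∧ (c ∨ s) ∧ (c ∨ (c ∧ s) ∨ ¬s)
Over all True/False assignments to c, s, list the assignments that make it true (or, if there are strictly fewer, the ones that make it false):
is never true.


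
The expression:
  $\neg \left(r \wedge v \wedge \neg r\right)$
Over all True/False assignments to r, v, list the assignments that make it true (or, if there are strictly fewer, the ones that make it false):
is always true.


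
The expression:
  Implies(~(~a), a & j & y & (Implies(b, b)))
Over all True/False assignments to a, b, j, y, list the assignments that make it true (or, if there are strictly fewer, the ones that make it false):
is false only for:
  a=True, b=False, j=False, y=False;
  a=True, b=False, j=False, y=True;
  a=True, b=False, j=True, y=False;
  a=True, b=True, j=False, y=False;
  a=True, b=True, j=False, y=True;
  a=True, b=True, j=True, y=False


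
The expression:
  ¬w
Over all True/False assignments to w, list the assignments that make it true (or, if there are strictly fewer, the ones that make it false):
is true only for:
  w=False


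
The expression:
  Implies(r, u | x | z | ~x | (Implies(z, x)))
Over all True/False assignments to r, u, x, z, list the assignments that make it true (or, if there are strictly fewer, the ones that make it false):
is always true.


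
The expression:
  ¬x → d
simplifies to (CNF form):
d ∨ x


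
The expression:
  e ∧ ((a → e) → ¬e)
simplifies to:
False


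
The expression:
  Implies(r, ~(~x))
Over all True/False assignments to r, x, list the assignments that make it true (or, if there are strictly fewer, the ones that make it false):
is false only for:
  r=True, x=False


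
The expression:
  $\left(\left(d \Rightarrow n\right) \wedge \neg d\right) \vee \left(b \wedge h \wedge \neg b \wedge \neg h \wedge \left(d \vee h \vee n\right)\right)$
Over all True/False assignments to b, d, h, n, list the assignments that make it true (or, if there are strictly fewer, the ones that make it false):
is true only for:
  b=False, d=False, h=False, n=False;
  b=False, d=False, h=False, n=True;
  b=False, d=False, h=True, n=False;
  b=False, d=False, h=True, n=True;
  b=True, d=False, h=False, n=False;
  b=True, d=False, h=False, n=True;
  b=True, d=False, h=True, n=False;
  b=True, d=False, h=True, n=True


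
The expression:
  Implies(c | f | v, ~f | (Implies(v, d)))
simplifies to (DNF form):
d | ~f | ~v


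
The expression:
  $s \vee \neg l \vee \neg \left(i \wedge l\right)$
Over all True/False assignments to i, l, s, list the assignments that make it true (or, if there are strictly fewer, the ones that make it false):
is false only for:
  i=True, l=True, s=False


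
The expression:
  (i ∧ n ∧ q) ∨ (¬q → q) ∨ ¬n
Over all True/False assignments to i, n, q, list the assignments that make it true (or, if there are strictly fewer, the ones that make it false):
is false only for:
  i=False, n=True, q=False;
  i=True, n=True, q=False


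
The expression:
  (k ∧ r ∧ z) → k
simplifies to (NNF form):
True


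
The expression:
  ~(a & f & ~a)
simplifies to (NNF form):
True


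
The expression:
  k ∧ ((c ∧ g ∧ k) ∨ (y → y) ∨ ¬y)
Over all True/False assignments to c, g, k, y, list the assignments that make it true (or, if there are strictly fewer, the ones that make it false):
is true only for:
  c=False, g=False, k=True, y=False;
  c=False, g=False, k=True, y=True;
  c=False, g=True, k=True, y=False;
  c=False, g=True, k=True, y=True;
  c=True, g=False, k=True, y=False;
  c=True, g=False, k=True, y=True;
  c=True, g=True, k=True, y=False;
  c=True, g=True, k=True, y=True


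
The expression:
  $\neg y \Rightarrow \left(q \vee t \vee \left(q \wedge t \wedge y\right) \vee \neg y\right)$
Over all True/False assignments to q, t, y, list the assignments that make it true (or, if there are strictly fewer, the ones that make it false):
is always true.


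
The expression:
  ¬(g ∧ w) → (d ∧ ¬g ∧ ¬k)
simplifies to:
(g ∧ w) ∨ (d ∧ ¬g ∧ ¬k)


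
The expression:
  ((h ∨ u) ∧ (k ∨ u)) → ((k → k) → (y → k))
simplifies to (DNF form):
k ∨ ¬u ∨ ¬y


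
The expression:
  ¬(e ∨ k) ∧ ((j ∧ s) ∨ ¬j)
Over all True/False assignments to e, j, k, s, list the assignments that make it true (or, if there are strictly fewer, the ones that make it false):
is true only for:
  e=False, j=False, k=False, s=False;
  e=False, j=False, k=False, s=True;
  e=False, j=True, k=False, s=True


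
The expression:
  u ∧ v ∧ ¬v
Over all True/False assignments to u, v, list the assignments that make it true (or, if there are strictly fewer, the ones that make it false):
is never true.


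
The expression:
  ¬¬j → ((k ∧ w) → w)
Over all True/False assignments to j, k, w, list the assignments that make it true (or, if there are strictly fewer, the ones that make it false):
is always true.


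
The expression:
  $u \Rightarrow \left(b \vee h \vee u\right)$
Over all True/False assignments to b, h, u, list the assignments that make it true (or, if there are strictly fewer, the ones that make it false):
is always true.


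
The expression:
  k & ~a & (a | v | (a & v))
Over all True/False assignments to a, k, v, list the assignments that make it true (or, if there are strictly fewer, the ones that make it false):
is true only for:
  a=False, k=True, v=True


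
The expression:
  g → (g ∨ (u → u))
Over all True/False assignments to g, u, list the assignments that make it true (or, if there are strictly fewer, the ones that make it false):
is always true.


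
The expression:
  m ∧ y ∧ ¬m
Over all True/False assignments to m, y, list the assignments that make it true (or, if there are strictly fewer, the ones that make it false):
is never true.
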